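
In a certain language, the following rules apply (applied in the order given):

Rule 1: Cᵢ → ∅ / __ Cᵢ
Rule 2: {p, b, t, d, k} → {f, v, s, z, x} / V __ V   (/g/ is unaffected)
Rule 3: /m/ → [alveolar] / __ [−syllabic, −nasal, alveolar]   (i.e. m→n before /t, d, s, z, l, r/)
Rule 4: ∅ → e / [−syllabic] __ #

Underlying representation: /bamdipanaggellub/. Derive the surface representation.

bandifanagelube

Rule 1 (degemination): /gg/ is a geminate; the first /g/ deletes. /ll/ is a geminate; the first /l/ deletes. /bamdipanaggellub/ → bamdipanagelub.
Rule 2 (intervocalic spirantization): /p/ is a stop between vowels /i/ and /a/, so it spirantizes to the fricative [f]. /bamdipanagelub/ → bamdifanagelub.
Rule 3 (nasal place assimilation): /m/ precedes the alveolar consonant /d/, so it assimilates in place to [n]. /bamdifanagelub/ → bandifanagelub.
Rule 4 (final e-epenthesis): the form ends in the consonant /b/, so [e] is inserted word-finally. /bandifanagelub/ → bandifanagelube.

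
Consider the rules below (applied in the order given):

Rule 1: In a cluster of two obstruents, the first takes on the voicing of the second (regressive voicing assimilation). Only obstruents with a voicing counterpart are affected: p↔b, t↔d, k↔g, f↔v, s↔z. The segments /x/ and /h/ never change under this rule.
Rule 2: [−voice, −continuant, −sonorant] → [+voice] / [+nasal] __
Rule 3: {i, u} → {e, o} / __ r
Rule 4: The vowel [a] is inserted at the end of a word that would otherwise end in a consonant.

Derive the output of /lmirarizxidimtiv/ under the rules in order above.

lmerarisxidimdiva

Rule 1 (regressive voicing assimilation): /z/ precedes the voiceless obstruent /x/, so it devoices to [s] by assimilation. /lmirarizxidimtiv/ → lmirarisxidimtiv.
Rule 2 (post-nasal voicing): /t/ is a voiceless stop immediately after the nasal /m/, so it voices to [d]. /lmirarisxidimtiv/ → lmirarisxidimdiv.
Rule 3 (pre-rhotic lowering): /i/ is a high vowel immediately before /r/, so it lowers to [e]. /lmirarisxidimdiv/ → lmerarisxidimdiv.
Rule 4 (final a-epenthesis): the form ends in the consonant /v/, so [a] is inserted word-finally. /lmerarisxidimdiv/ → lmerarisxidimdiva.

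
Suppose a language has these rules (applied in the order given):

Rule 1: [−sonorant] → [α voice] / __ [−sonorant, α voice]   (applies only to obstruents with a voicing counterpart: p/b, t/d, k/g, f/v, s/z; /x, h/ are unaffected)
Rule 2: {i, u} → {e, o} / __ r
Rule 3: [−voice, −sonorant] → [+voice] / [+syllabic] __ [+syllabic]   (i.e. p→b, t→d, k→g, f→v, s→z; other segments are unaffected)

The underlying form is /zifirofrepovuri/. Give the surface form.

Rule 1 (regressive voicing assimilation): no segment meets the environment; /zifirofrepovuri/ is unchanged.
Rule 2 (pre-rhotic lowering): /i/ is a high vowel immediately before /r/, so it lowers to [e]. /u/ is a high vowel immediately before /r/, so it lowers to [o]. /zifirofrepovuri/ → ziferofrepovori.
Rule 3 (intervocalic voicing): /f/ is a voiceless obstruent between vowels /i/ and /e/, so it voices to [v]. /p/ is a voiceless obstruent between vowels /e/ and /o/, so it voices to [b]. /ziferofrepovori/ → ziverofrebovori.

ziverofrebovori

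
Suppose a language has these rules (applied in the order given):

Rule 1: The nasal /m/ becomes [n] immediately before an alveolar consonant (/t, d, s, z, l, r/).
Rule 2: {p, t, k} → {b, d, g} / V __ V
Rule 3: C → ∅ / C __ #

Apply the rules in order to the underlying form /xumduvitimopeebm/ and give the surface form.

xunduvidimobeeb

Rule 1 (nasal place assimilation): /m/ precedes the alveolar consonant /d/, so it assimilates in place to [n]. /xumduvitimopeebm/ → xunduvitimopeebm.
Rule 2 (intervocalic voicing): /t/ is a voiceless stop between vowels /i/ and /i/, so it voices to [d]. /p/ is a voiceless stop between vowels /o/ and /e/, so it voices to [b]. /xunduvitimopeebm/ → xunduvidimobeebm.
Rule 3 (final cluster simplification): /m/ is the second consonant of a word-final cluster /bm/, so it deletes. /xunduvidimobeebm/ → xunduvidimobeeb.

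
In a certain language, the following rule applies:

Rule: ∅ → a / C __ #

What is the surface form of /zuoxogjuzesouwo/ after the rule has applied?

No segment of /zuoxogjuzesouwo/ meets the structural description of the rule, so the form surfaces unchanged.

zuoxogjuzesouwo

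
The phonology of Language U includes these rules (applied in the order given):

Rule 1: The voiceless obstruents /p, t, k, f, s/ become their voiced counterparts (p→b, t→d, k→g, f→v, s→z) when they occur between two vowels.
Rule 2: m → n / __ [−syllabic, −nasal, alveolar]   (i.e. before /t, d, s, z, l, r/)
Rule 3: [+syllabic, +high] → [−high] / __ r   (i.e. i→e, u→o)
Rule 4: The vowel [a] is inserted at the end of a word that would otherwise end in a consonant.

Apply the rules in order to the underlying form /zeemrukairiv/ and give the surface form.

Rule 1 (intervocalic voicing): /k/ is a voiceless obstruent between vowels /u/ and /a/, so it voices to [g]. /zeemrukairiv/ → zeemrugairiv.
Rule 2 (nasal place assimilation): /m/ precedes the alveolar consonant /r/, so it assimilates in place to [n]. /zeemrugairiv/ → zeenrugairiv.
Rule 3 (pre-rhotic lowering): /i/ is a high vowel immediately before /r/, so it lowers to [e]. /zeenrugairiv/ → zeenrugaeriv.
Rule 4 (final a-epenthesis): the form ends in the consonant /v/, so [a] is inserted word-finally. /zeenrugaeriv/ → zeenrugaeriva.

zeenrugaeriva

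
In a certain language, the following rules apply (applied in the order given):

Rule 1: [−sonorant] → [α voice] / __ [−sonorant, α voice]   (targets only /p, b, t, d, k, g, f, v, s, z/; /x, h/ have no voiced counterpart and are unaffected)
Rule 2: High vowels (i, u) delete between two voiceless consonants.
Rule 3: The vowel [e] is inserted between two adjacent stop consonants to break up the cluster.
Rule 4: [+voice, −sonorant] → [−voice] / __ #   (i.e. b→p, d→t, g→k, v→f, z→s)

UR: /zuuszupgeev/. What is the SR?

Rule 1 (regressive voicing assimilation): /s/ precedes the voiced obstruent /z/, so it voices to [z] by assimilation. /p/ precedes the voiced obstruent /g/, so it voices to [b] by assimilation. /zuuszupgeev/ → zuuzzubgeev.
Rule 2 (high vowel syncope): no segment meets the environment; /zuuzzubgeev/ is unchanged.
Rule 3 (stop-cluster e-epenthesis): /b/ and /g/ form a stop–stop cluster, so [e] is inserted between them. /zuuzzubgeev/ → zuuzzubegeev.
Rule 4 (final devoicing): /v/ is a voiced obstruent in word-final position, so it devoices to [f]. /zuuzzubegeev/ → zuuzzubegeef.

zuuzzubegeef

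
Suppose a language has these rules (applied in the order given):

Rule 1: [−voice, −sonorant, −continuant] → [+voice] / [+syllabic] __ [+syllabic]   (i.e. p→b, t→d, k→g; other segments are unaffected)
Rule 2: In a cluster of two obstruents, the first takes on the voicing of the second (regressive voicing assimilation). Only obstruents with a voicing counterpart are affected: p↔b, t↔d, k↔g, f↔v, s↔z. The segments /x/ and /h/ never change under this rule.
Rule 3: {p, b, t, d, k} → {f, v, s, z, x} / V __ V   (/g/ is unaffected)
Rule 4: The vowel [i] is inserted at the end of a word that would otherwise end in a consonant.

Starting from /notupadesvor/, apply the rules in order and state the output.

nozuvazezvori

Rule 1 (intervocalic voicing): /t/ is a voiceless stop between vowels /o/ and /u/, so it voices to [d]. /p/ is a voiceless stop between vowels /u/ and /a/, so it voices to [b]. /notupadesvor/ → nodubadesvor.
Rule 2 (regressive voicing assimilation): /s/ precedes the voiced obstruent /v/, so it voices to [z] by assimilation. /nodubadesvor/ → nodubadezvor.
Rule 3 (intervocalic spirantization): /d/ is a stop between vowels /o/ and /u/, so it spirantizes to the fricative [z]. /b/ is a stop between vowels /u/ and /a/, so it spirantizes to the fricative [v]. /d/ is a stop between vowels /a/ and /e/, so it spirantizes to the fricative [z]. /nodubadezvor/ → nozuvazezvor.
Rule 4 (final i-epenthesis): the form ends in the consonant /r/, so [i] is inserted word-finally. /nozuvazezvor/ → nozuvazezvori.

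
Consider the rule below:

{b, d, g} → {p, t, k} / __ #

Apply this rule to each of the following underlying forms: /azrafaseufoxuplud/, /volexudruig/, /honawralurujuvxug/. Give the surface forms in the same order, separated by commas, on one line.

/azrafaseufoxuplud/: /d/ is a voiced stop in word-final position, so it devoices to [t]. → [azrafaseufoxuplut].
/volexudruig/: /g/ is a voiced stop in word-final position, so it devoices to [k]. → [volexudruik].
/honawralurujuvxug/: /g/ is a voiced stop in word-final position, so it devoices to [k]. → [honawralurujuvxuk].

azrafaseufoxuplut, volexudruik, honawralurujuvxuk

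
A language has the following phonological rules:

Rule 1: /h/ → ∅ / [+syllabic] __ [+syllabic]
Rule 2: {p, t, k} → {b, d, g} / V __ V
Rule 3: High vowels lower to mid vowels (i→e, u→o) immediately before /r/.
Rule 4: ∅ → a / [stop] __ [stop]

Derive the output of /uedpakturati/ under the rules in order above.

Rule 1 (intervocalic h-deletion): no segment meets the environment; /uedpakturati/ is unchanged.
Rule 2 (intervocalic voicing): /t/ is a voiceless stop between vowels /a/ and /i/, so it voices to [d]. /uedpakturati/ → uedpakturadi.
Rule 3 (pre-rhotic lowering): /u/ is a high vowel immediately before /r/, so it lowers to [o]. /uedpakturadi/ → uedpaktoradi.
Rule 4 (stop-cluster a-epenthesis): /d/ and /p/ form a stop–stop cluster, so [a] is inserted between them. /k/ and /t/ form a stop–stop cluster, so [a] is inserted between them. /uedpaktoradi/ → uedapakatoradi.

uedapakatoradi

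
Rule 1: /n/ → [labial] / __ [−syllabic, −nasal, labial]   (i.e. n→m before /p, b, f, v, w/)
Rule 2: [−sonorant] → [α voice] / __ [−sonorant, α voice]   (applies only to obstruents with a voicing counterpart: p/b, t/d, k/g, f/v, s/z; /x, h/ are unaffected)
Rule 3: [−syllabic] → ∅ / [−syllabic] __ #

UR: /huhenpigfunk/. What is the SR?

Rule 1 (nasal place assimilation): /n/ precedes the labial consonant /p/, so it assimilates in place to [m]. /huhenpigfunk/ → huhempigfunk.
Rule 2 (regressive voicing assimilation): /g/ precedes the voiceless obstruent /f/, so it devoices to [k] by assimilation. /huhempigfunk/ → huhempikfunk.
Rule 3 (final cluster simplification): /k/ is the second consonant of a word-final cluster /nk/, so it deletes. /huhempikfunk/ → huhempikfun.

huhempikfun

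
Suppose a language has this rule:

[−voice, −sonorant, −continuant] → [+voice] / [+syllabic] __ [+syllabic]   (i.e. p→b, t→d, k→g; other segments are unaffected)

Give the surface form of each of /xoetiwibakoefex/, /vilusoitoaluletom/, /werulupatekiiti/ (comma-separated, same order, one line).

/xoetiwibakoefex/: /t/ is a voiceless stop between vowels /e/ and /i/, so it voices to [d]. /k/ is a voiceless stop between vowels /a/ and /o/, so it voices to [g]. → [xoediwibagoefex].
/vilusoitoaluletom/: /t/ is a voiceless stop between vowels /i/ and /o/, so it voices to [d]. /t/ is a voiceless stop between vowels /e/ and /o/, so it voices to [d]. → [vilusoidoaluledom].
/werulupatekiiti/: /p/ is a voiceless stop between vowels /u/ and /a/, so it voices to [b]. /t/ is a voiceless stop between vowels /a/ and /e/, so it voices to [d]. /k/ is a voiceless stop between vowels /e/ and /i/, so it voices to [g]. /t/ is a voiceless stop between vowels /i/ and /i/, so it voices to [d]. → [werulubadegiidi].

xoediwibagoefex, vilusoidoaluledom, werulubadegiidi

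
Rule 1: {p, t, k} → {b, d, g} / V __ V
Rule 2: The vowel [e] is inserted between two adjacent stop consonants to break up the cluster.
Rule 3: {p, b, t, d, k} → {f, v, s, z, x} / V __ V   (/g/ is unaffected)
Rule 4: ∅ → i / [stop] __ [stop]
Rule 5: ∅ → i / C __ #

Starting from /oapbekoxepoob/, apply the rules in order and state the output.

Rule 1 (intervocalic voicing): /k/ is a voiceless stop between vowels /e/ and /o/, so it voices to [g]. /p/ is a voiceless stop between vowels /e/ and /o/, so it voices to [b]. /oapbekoxepoob/ → oapbegoxeboob.
Rule 2 (stop-cluster e-epenthesis): /p/ and /b/ form a stop–stop cluster, so [e] is inserted between them. /oapbegoxeboob/ → oapebegoxeboob.
Rule 3 (intervocalic spirantization): /p/ is a stop between vowels /a/ and /e/, so it spirantizes to the fricative [f]. /b/ is a stop between vowels /e/ and /e/, so it spirantizes to the fricative [v]. /b/ is a stop between vowels /e/ and /o/, so it spirantizes to the fricative [v]. /oapebegoxeboob/ → oafevegoxevoob.
Rule 4 (stop-cluster i-epenthesis): no segment meets the environment; /oafevegoxevoob/ is unchanged.
Rule 5 (final i-epenthesis): the form ends in the consonant /b/, so [i] is inserted word-finally. /oafevegoxevoob/ → oafevegoxevoobi.

oafevegoxevoobi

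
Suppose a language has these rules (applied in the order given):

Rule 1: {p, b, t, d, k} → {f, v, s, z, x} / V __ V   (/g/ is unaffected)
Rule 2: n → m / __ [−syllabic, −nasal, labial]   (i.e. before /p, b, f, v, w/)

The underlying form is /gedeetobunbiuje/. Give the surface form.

Rule 1 (intervocalic spirantization): /d/ is a stop between vowels /e/ and /e/, so it spirantizes to the fricative [z]. /t/ is a stop between vowels /e/ and /o/, so it spirantizes to the fricative [s]. /b/ is a stop between vowels /o/ and /u/, so it spirantizes to the fricative [v]. /gedeetobunbiuje/ → gezeesovunbiuje.
Rule 2 (nasal place assimilation): /n/ precedes the labial consonant /b/, so it assimilates in place to [m]. /gezeesovunbiuje/ → gezeesovumbiuje.

gezeesovumbiuje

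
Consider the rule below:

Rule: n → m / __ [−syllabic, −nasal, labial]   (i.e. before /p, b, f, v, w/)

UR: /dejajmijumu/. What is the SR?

No segment of /dejajmijumu/ meets the structural description of the rule, so the form surfaces unchanged.

dejajmijumu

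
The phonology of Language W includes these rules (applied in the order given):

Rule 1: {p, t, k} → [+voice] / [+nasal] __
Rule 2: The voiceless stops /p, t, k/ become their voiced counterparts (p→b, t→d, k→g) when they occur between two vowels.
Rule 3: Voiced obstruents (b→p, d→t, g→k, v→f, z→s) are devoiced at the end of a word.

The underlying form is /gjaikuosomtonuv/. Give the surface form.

gjaiguosomdonuf

Rule 1 (post-nasal voicing): /t/ is a voiceless stop immediately after the nasal /m/, so it voices to [d]. /gjaikuosomtonuv/ → gjaikuosomdonuv.
Rule 2 (intervocalic voicing): /k/ is a voiceless stop between vowels /i/ and /u/, so it voices to [g]. /gjaikuosomdonuv/ → gjaiguosomdonuv.
Rule 3 (final devoicing): /v/ is a voiced obstruent in word-final position, so it devoices to [f]. /gjaiguosomdonuv/ → gjaiguosomdonuf.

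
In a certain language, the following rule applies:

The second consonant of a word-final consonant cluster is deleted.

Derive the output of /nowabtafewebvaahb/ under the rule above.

nowabtafewebvaah

/b/ is the second consonant of a word-final cluster /hb/, so it deletes.
The other instances of /n/, /w/, /b/, /t/, /f/, /v/, /h/ do not occur in the required environment and remain unchanged.
Surface form: [nowabtafewebvaah].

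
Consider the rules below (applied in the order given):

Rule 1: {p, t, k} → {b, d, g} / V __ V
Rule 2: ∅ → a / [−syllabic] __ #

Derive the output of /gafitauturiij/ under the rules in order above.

Rule 1 (intervocalic voicing): /t/ is a voiceless stop between vowels /i/ and /a/, so it voices to [d]. /t/ is a voiceless stop between vowels /u/ and /u/, so it voices to [d]. /gafitauturiij/ → gafidauduriij.
Rule 2 (final a-epenthesis): the form ends in the consonant /j/, so [a] is inserted word-finally. /gafidauduriij/ → gafidauduriija.

gafidauduriija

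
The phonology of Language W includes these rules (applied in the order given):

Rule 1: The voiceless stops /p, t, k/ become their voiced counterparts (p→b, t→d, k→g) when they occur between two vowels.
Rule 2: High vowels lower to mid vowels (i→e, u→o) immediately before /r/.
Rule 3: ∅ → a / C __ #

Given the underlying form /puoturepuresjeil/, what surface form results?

puodoreboresjeila

Rule 1 (intervocalic voicing): /t/ is a voiceless stop between vowels /o/ and /u/, so it voices to [d]. /p/ is a voiceless stop between vowels /e/ and /u/, so it voices to [b]. /puoturepuresjeil/ → puodureburesjeil.
Rule 2 (pre-rhotic lowering): /u/ is a high vowel immediately before /r/, so it lowers to [o]. /u/ is a high vowel immediately before /r/, so it lowers to [o]. /puodureburesjeil/ → puodoreboresjeil.
Rule 3 (final a-epenthesis): the form ends in the consonant /l/, so [a] is inserted word-finally. /puodoreboresjeil/ → puodoreboresjeila.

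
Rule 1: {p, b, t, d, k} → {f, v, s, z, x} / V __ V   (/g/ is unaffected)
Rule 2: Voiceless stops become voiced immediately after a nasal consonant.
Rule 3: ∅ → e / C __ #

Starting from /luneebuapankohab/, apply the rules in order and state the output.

luneevuafangohabe

Rule 1 (intervocalic spirantization): /b/ is a stop between vowels /e/ and /u/, so it spirantizes to the fricative [v]. /p/ is a stop between vowels /a/ and /a/, so it spirantizes to the fricative [f]. /luneebuapankohab/ → luneevuafankohab.
Rule 2 (post-nasal voicing): /k/ is a voiceless stop immediately after the nasal /n/, so it voices to [g]. /luneevuafankohab/ → luneevuafangohab.
Rule 3 (final e-epenthesis): the form ends in the consonant /b/, so [e] is inserted word-finally. /luneevuafangohab/ → luneevuafangohabe.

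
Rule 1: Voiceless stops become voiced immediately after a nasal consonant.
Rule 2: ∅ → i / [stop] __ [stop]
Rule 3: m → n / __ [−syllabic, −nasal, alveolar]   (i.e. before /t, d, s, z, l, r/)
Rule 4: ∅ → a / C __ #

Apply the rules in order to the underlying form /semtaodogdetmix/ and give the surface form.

Rule 1 (post-nasal voicing): /t/ is a voiceless stop immediately after the nasal /m/, so it voices to [d]. /semtaodogdetmix/ → semdaodogdetmix.
Rule 2 (stop-cluster i-epenthesis): /g/ and /d/ form a stop–stop cluster, so [i] is inserted between them. /semdaodogdetmix/ → semdaodogidetmix.
Rule 3 (nasal place assimilation): /m/ precedes the alveolar consonant /d/, so it assimilates in place to [n]. /semdaodogidetmix/ → sendaodogidetmix.
Rule 4 (final a-epenthesis): the form ends in the consonant /x/, so [a] is inserted word-finally. /sendaodogidetmix/ → sendaodogidetmixa.

sendaodogidetmixa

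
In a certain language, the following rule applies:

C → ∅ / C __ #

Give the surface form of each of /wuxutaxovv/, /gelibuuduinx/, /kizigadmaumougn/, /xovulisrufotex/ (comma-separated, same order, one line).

/wuxutaxovv/: /v/ is the second consonant of a word-final cluster /vv/, so it deletes. → [wuxutaxov].
/gelibuuduinx/: /x/ is the second consonant of a word-final cluster /nx/, so it deletes. → [gelibuuduin].
/kizigadmaumougn/: /n/ is the second consonant of a word-final cluster /gn/, so it deletes. → [kizigadmaumoug].
/xovulisrufotex/: the rule's environment is not met; surfaces unchanged as [xovulisrufotex].

wuxutaxov, gelibuuduin, kizigadmaumoug, xovulisrufotex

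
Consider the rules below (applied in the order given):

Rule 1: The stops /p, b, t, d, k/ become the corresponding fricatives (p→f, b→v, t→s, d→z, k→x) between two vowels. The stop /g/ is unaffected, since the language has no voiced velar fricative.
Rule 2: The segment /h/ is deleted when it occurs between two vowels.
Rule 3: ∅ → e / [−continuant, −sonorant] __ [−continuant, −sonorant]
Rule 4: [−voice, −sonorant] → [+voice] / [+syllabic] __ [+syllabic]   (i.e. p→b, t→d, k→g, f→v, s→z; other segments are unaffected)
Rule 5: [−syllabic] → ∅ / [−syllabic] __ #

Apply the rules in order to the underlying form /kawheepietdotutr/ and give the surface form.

kawheeviededozut

Rule 1 (intervocalic spirantization): /p/ is a stop between vowels /e/ and /i/, so it spirantizes to the fricative [f]. /t/ is a stop between vowels /o/ and /u/, so it spirantizes to the fricative [s]. /kawheepietdotutr/ → kawheefietdosutr.
Rule 2 (intervocalic h-deletion): no segment meets the environment; /kawheefietdosutr/ is unchanged.
Rule 3 (stop-cluster e-epenthesis): /t/ and /d/ form a stop–stop cluster, so [e] is inserted between them. /kawheefietdosutr/ → kawheefietedosutr.
Rule 4 (intervocalic voicing): /f/ is a voiceless obstruent between vowels /e/ and /i/, so it voices to [v]. /t/ is a voiceless obstruent between vowels /e/ and /e/, so it voices to [d]. /s/ is a voiceless obstruent between vowels /o/ and /u/, so it voices to [z]. /kawheefietedosutr/ → kawheeviededozutr.
Rule 5 (final cluster simplification): /r/ is the second consonant of a word-final cluster /tr/, so it deletes. /kawheeviededozutr/ → kawheeviededozut.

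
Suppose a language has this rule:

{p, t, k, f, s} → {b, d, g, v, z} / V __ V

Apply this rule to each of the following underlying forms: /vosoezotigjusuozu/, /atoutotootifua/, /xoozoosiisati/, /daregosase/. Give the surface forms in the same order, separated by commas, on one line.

vozoezodigjuzuozu, adoudodoodivua, xoozooziizadi, daregozaze

/vosoezotigjusuozu/: /s/ is a voiceless obstruent between vowels /o/ and /o/, so it voices to [z]. /t/ is a voiceless obstruent between vowels /o/ and /i/, so it voices to [d]. /s/ is a voiceless obstruent between vowels /u/ and /u/, so it voices to [z]. → [vozoezodigjuzuozu].
/atoutotootifua/: /t/ is a voiceless obstruent between vowels /a/ and /o/, so it voices to [d]. /t/ is a voiceless obstruent between vowels /u/ and /o/, so it voices to [d]. /t/ is a voiceless obstruent between vowels /o/ and /o/, so it voices to [d]. /t/ is a voiceless obstruent between vowels /o/ and /i/, so it voices to [d]. /f/ is a voiceless obstruent between vowels /i/ and /u/, so it voices to [v]. → [adoudodoodivua].
/xoozoosiisati/: /s/ is a voiceless obstruent between vowels /o/ and /i/, so it voices to [z]. /s/ is a voiceless obstruent between vowels /i/ and /a/, so it voices to [z]. /t/ is a voiceless obstruent between vowels /a/ and /i/, so it voices to [d]. → [xoozooziizadi].
/daregosase/: /s/ is a voiceless obstruent between vowels /o/ and /a/, so it voices to [z]. /s/ is a voiceless obstruent between vowels /a/ and /e/, so it voices to [z]. → [daregozaze].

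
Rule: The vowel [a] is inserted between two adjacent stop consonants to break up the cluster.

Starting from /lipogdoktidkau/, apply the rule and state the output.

lipogadokatidakau

/g/ and /d/ form a stop–stop cluster, so [a] is inserted between them.
/k/ and /t/ form a stop–stop cluster, so [a] is inserted between them.
/d/ and /k/ form a stop–stop cluster, so [a] is inserted between them.
Surface form: [lipogadokatidakau].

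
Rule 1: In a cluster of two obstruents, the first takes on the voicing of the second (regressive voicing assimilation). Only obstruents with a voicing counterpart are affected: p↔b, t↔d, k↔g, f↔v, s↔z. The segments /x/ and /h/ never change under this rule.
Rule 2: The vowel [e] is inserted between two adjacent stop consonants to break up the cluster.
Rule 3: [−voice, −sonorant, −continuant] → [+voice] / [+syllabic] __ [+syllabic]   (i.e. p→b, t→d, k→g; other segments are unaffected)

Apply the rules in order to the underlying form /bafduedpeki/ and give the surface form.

bavduedebegi

Rule 1 (regressive voicing assimilation): /f/ precedes the voiced obstruent /d/, so it voices to [v] by assimilation. /d/ precedes the voiceless obstruent /p/, so it devoices to [t] by assimilation. /bafduedpeki/ → bavduetpeki.
Rule 2 (stop-cluster e-epenthesis): /t/ and /p/ form a stop–stop cluster, so [e] is inserted between them. /bavduetpeki/ → bavduetepeki.
Rule 3 (intervocalic voicing): /t/ is a voiceless stop between vowels /e/ and /e/, so it voices to [d]. /p/ is a voiceless stop between vowels /e/ and /e/, so it voices to [b]. /k/ is a voiceless stop between vowels /e/ and /i/, so it voices to [g]. /bavduetepeki/ → bavduedebegi.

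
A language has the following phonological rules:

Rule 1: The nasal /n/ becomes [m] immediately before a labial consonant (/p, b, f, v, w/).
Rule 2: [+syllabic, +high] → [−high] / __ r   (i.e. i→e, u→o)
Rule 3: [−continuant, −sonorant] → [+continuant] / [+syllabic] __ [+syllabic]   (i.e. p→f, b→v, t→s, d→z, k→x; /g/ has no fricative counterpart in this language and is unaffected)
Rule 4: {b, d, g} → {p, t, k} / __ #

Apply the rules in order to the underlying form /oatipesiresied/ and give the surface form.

Rule 1 (nasal place assimilation): no segment meets the environment; /oatipesiresied/ is unchanged.
Rule 2 (pre-rhotic lowering): /i/ is a high vowel immediately before /r/, so it lowers to [e]. /oatipesiresied/ → oatipeseresied.
Rule 3 (intervocalic spirantization): /t/ is a stop between vowels /a/ and /i/, so it spirantizes to the fricative [s]. /p/ is a stop between vowels /i/ and /e/, so it spirantizes to the fricative [f]. /oatipeseresied/ → oasifeseresied.
Rule 4 (final devoicing): /d/ is a voiced stop in word-final position, so it devoices to [t]. /oasifeseresied/ → oasifeseresiet.

oasifeseresiet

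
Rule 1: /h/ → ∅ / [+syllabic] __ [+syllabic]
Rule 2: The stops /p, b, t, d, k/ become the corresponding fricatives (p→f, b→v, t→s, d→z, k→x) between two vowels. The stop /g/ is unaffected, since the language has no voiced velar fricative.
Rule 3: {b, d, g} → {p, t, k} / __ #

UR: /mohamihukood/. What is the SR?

moamiuxoot

Rule 1 (intervocalic h-deletion): /h/ occurs between vowels /o/ and /a/, so it deletes. /h/ occurs between vowels /i/ and /u/, so it deletes. /mohamihukood/ → moamiukood.
Rule 2 (intervocalic spirantization): /k/ is a stop between vowels /u/ and /o/, so it spirantizes to the fricative [x]. /moamiukood/ → moamiuxood.
Rule 3 (final devoicing): /d/ is a voiced stop in word-final position, so it devoices to [t]. /moamiuxood/ → moamiuxoot.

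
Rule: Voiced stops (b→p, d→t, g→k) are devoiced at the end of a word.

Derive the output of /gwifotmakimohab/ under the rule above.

gwifotmakimohap

/b/ is a voiced stop in word-final position, so it devoices to [p].
Surface form: [gwifotmakimohap].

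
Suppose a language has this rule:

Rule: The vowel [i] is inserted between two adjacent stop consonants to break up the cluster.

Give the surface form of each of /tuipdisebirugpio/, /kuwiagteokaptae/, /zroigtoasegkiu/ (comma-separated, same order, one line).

/tuipdisebirugpio/: /p/ and /d/ form a stop–stop cluster, so [i] is inserted between them. /g/ and /p/ form a stop–stop cluster, so [i] is inserted between them. → [tuipidisebirugipio].
/kuwiagteokaptae/: /g/ and /t/ form a stop–stop cluster, so [i] is inserted between them. /p/ and /t/ form a stop–stop cluster, so [i] is inserted between them. → [kuwiagiteokapitae].
/zroigtoasegkiu/: /g/ and /t/ form a stop–stop cluster, so [i] is inserted between them. /g/ and /k/ form a stop–stop cluster, so [i] is inserted between them. → [zroigitoasegikiu].

tuipidisebirugipio, kuwiagiteokapitae, zroigitoasegikiu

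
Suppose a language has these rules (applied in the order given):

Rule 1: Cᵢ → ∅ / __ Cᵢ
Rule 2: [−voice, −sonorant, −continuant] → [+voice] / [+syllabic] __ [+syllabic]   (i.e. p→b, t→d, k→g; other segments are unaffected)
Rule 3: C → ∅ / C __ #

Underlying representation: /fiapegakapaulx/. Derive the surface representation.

fiabegagabaul

Rule 1 (degemination): no segment meets the environment; /fiapegakapaulx/ is unchanged.
Rule 2 (intervocalic voicing): /p/ is a voiceless stop between vowels /a/ and /e/, so it voices to [b]. /k/ is a voiceless stop between vowels /a/ and /a/, so it voices to [g]. /p/ is a voiceless stop between vowels /a/ and /a/, so it voices to [b]. /fiapegakapaulx/ → fiabegagabaulx.
Rule 3 (final cluster simplification): /x/ is the second consonant of a word-final cluster /lx/, so it deletes. /fiabegagabaulx/ → fiabegagabaul.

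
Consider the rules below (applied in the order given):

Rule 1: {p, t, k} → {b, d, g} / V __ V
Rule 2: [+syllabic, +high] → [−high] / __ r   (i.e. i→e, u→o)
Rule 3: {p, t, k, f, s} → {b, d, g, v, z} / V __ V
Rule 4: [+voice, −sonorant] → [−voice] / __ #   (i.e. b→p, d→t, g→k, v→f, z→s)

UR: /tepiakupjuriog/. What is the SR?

Rule 1 (intervocalic voicing): /p/ is a voiceless stop between vowels /e/ and /i/, so it voices to [b]. /k/ is a voiceless stop between vowels /a/ and /u/, so it voices to [g]. /tepiakupjuriog/ → tebiagupjuriog.
Rule 2 (pre-rhotic lowering): /u/ is a high vowel immediately before /r/, so it lowers to [o]. /tebiagupjuriog/ → tebiagupjoriog.
Rule 3 (intervocalic voicing): no segment meets the environment; /tebiagupjoriog/ is unchanged.
Rule 4 (final devoicing): /g/ is a voiced obstruent in word-final position, so it devoices to [k]. /tebiagupjoriog/ → tebiagupjoriok.

tebiagupjoriok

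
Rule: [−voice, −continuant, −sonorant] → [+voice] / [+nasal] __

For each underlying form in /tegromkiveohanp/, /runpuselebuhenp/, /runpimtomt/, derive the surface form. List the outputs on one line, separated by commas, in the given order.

tegromgiveohanb, runbuselebuhenb, runbimdomd

/tegromkiveohanp/: /k/ is a voiceless stop immediately after the nasal /m/, so it voices to [g]. /p/ is a voiceless stop immediately after the nasal /n/, so it voices to [b]. → [tegromgiveohanb].
/runpuselebuhenp/: /p/ is a voiceless stop immediately after the nasal /n/, so it voices to [b]. /p/ is a voiceless stop immediately after the nasal /n/, so it voices to [b]. → [runbuselebuhenb].
/runpimtomt/: /p/ is a voiceless stop immediately after the nasal /n/, so it voices to [b]. /t/ is a voiceless stop immediately after the nasal /m/, so it voices to [d]. /t/ is a voiceless stop immediately after the nasal /m/, so it voices to [d]. → [runbimdomd].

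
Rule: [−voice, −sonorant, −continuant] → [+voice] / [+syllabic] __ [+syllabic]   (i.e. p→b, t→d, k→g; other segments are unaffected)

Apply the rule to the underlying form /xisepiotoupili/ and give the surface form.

/p/ is a voiceless stop between vowels /e/ and /i/, so it voices to [b].
/t/ is a voiceless stop between vowels /o/ and /o/, so it voices to [d].
/p/ is a voiceless stop between vowels /u/ and /i/, so it voices to [b].
Surface form: [xisebiodoubili].

xisebiodoubili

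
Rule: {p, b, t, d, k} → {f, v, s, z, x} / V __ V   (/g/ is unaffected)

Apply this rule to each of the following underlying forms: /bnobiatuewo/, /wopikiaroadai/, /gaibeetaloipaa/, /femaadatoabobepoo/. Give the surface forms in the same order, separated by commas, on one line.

bnoviasuewo, wofixiaroazai, gaiveesaloifaa, femaazasoavovefoo

/bnobiatuewo/: /b/ is a stop between vowels /o/ and /i/, so it spirantizes to the fricative [v]. /t/ is a stop between vowels /a/ and /u/, so it spirantizes to the fricative [s]. → [bnoviasuewo].
/wopikiaroadai/: /p/ is a stop between vowels /o/ and /i/, so it spirantizes to the fricative [f]. /k/ is a stop between vowels /i/ and /i/, so it spirantizes to the fricative [x]. /d/ is a stop between vowels /a/ and /a/, so it spirantizes to the fricative [z]. → [wofixiaroazai].
/gaibeetaloipaa/: /b/ is a stop between vowels /i/ and /e/, so it spirantizes to the fricative [v]. /t/ is a stop between vowels /e/ and /a/, so it spirantizes to the fricative [s]. /p/ is a stop between vowels /i/ and /a/, so it spirantizes to the fricative [f]. → [gaiveesaloifaa].
/femaadatoabobepoo/: /d/ is a stop between vowels /a/ and /a/, so it spirantizes to the fricative [z]. /t/ is a stop between vowels /a/ and /o/, so it spirantizes to the fricative [s]. /b/ is a stop between vowels /a/ and /o/, so it spirantizes to the fricative [v]. /b/ is a stop between vowels /o/ and /e/, so it spirantizes to the fricative [v]. /p/ is a stop between vowels /e/ and /o/, so it spirantizes to the fricative [f]. → [femaazasoavovefoo].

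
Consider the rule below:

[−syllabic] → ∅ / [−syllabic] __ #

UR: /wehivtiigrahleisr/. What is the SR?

/r/ is the second consonant of a word-final cluster /sr/, so it deletes.
Surface form: [wehivtiigrahleis].

wehivtiigrahleis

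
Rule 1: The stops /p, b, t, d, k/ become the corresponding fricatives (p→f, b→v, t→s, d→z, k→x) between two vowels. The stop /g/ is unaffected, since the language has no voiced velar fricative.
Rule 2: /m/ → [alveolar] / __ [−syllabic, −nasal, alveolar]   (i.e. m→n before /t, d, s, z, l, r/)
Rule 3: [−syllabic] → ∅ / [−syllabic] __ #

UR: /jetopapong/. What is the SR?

jesofafon

Rule 1 (intervocalic spirantization): /t/ is a stop between vowels /e/ and /o/, so it spirantizes to the fricative [s]. /p/ is a stop between vowels /o/ and /a/, so it spirantizes to the fricative [f]. /p/ is a stop between vowels /a/ and /o/, so it spirantizes to the fricative [f]. /jetopapong/ → jesofafong.
Rule 2 (nasal place assimilation): no segment meets the environment; /jesofafong/ is unchanged.
Rule 3 (final cluster simplification): /g/ is the second consonant of a word-final cluster /ng/, so it deletes. /jesofafong/ → jesofafon.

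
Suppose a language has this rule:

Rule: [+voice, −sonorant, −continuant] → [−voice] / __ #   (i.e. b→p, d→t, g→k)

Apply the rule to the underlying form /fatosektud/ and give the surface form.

fatosektut

/d/ is a voiced stop in word-final position, so it devoices to [t].
Surface form: [fatosektut].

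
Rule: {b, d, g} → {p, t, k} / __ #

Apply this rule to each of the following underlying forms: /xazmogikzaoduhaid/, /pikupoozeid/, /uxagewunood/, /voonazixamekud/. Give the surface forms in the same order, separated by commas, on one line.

xazmogikzaoduhait, pikupoozeit, uxagewunoot, voonazixamekut

/xazmogikzaoduhaid/: /d/ is a voiced stop in word-final position, so it devoices to [t]. → [xazmogikzaoduhait].
/pikupoozeid/: /d/ is a voiced stop in word-final position, so it devoices to [t]. → [pikupoozeit].
/uxagewunood/: /d/ is a voiced stop in word-final position, so it devoices to [t]. → [uxagewunoot].
/voonazixamekud/: /d/ is a voiced stop in word-final position, so it devoices to [t]. → [voonazixamekut].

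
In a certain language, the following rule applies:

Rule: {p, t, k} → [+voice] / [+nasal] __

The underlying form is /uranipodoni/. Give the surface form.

uranipodoni

No segment of /uranipodoni/ meets the structural description of the rule, so the form surfaces unchanged.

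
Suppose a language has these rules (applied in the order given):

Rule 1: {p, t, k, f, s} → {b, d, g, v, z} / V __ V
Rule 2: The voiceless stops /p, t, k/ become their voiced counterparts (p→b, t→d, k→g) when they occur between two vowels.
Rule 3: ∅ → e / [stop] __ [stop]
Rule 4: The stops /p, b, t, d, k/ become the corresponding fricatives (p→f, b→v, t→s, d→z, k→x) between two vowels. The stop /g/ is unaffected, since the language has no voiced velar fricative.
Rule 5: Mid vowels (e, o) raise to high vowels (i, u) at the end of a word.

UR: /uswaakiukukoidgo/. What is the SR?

uswaagiugugoizegu

Rule 1 (intervocalic voicing): /k/ is a voiceless obstruent between vowels /a/ and /i/, so it voices to [g]. /k/ is a voiceless obstruent between vowels /u/ and /u/, so it voices to [g]. /k/ is a voiceless obstruent between vowels /u/ and /o/, so it voices to [g]. /uswaakiukukoidgo/ → uswaagiugugoidgo.
Rule 2 (intervocalic voicing): no segment meets the environment; /uswaagiugugoidgo/ is unchanged.
Rule 3 (stop-cluster e-epenthesis): /d/ and /g/ form a stop–stop cluster, so [e] is inserted between them. /uswaagiugugoidgo/ → uswaagiugugoidego.
Rule 4 (intervocalic spirantization): /d/ is a stop between vowels /i/ and /e/, so it spirantizes to the fricative [z]. /uswaagiugugoidego/ → uswaagiugugoizego.
Rule 5 (final vowel raising): /o/ is a mid vowel in word-final position, so it raises to [u]. /uswaagiugugoizego/ → uswaagiugugoizegu.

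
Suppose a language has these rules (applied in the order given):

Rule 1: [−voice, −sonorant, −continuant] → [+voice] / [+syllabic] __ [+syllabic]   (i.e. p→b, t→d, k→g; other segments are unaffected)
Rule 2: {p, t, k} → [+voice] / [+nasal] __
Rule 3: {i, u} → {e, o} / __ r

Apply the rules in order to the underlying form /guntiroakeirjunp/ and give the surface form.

Rule 1 (intervocalic voicing): /k/ is a voiceless stop between vowels /a/ and /e/, so it voices to [g]. /guntiroakeirjunp/ → guntiroageirjunp.
Rule 2 (post-nasal voicing): /t/ is a voiceless stop immediately after the nasal /n/, so it voices to [d]. /p/ is a voiceless stop immediately after the nasal /n/, so it voices to [b]. /guntiroageirjunp/ → gundiroageirjunb.
Rule 3 (pre-rhotic lowering): /i/ is a high vowel immediately before /r/, so it lowers to [e]. /i/ is a high vowel immediately before /r/, so it lowers to [e]. /gundiroageirjunb/ → gunderoageerjunb.

gunderoageerjunb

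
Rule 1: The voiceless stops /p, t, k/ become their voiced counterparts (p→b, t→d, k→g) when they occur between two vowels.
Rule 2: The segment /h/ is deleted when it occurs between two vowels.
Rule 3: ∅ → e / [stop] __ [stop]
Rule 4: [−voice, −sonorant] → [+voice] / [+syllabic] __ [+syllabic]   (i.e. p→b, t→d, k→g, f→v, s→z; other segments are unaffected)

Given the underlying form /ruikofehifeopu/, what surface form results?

Rule 1 (intervocalic voicing): /k/ is a voiceless stop between vowels /i/ and /o/, so it voices to [g]. /p/ is a voiceless stop between vowels /o/ and /u/, so it voices to [b]. /ruikofehifeopu/ → ruigofehifeobu.
Rule 2 (intervocalic h-deletion): /h/ occurs between vowels /e/ and /i/, so it deletes. /ruigofehifeobu/ → ruigofeifeobu.
Rule 3 (stop-cluster e-epenthesis): no segment meets the environment; /ruigofeifeobu/ is unchanged.
Rule 4 (intervocalic voicing): /f/ is a voiceless obstruent between vowels /o/ and /e/, so it voices to [v]. /f/ is a voiceless obstruent between vowels /i/ and /e/, so it voices to [v]. /ruigofeifeobu/ → ruigoveiveobu.

ruigoveiveobu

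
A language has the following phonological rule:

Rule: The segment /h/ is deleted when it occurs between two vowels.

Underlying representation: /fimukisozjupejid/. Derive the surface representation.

No segment of /fimukisozjupejid/ meets the structural description of the rule, so the form surfaces unchanged.

fimukisozjupejid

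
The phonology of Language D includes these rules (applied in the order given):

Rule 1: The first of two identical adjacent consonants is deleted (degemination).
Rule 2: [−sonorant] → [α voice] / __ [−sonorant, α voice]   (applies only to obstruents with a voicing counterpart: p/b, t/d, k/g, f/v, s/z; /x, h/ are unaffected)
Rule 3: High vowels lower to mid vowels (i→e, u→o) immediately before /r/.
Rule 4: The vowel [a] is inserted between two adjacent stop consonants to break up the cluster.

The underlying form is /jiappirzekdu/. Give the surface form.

jiaperzegadu

Rule 1 (degemination): /pp/ is a geminate; the first /p/ deletes. /jiappirzekdu/ → jiapirzekdu.
Rule 2 (regressive voicing assimilation): /k/ precedes the voiced obstruent /d/, so it voices to [g] by assimilation. /jiapirzekdu/ → jiapirzegdu.
Rule 3 (pre-rhotic lowering): /i/ is a high vowel immediately before /r/, so it lowers to [e]. /jiapirzegdu/ → jiaperzegdu.
Rule 4 (stop-cluster a-epenthesis): /g/ and /d/ form a stop–stop cluster, so [a] is inserted between them. /jiaperzegdu/ → jiaperzegadu.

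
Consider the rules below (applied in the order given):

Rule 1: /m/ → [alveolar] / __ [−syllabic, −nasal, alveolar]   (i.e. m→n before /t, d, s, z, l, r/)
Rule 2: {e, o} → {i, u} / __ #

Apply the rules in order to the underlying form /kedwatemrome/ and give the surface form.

Rule 1 (nasal place assimilation): /m/ precedes the alveolar consonant /r/, so it assimilates in place to [n]. /kedwatemrome/ → kedwatenrome.
Rule 2 (final vowel raising): /e/ is a mid vowel in word-final position, so it raises to [i]. /kedwatenrome/ → kedwatenromi.

kedwatenromi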